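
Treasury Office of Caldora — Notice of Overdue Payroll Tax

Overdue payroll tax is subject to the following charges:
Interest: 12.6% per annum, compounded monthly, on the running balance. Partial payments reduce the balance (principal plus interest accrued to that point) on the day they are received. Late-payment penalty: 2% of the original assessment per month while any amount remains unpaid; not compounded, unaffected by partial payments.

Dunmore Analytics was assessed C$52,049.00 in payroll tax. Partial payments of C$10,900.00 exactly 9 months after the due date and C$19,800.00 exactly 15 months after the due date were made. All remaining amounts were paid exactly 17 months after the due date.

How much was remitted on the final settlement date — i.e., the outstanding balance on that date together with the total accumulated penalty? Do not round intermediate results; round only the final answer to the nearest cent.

Monthly rate = 12.6% ÷ 12 = 1.05%
Balance at month 9: C$52,049.0000 × (1 + 0.0105)^9 = C$57,179.3548…
After C$10,900.00 payment: C$57,179.3548… − C$10,900.00 = C$46,279.3548…
Balance at month 15: C$46,279.3548… × (1 + 0.0105)^6 = C$49,272.5686…
After C$19,800.00 payment: C$49,272.5686… − C$19,800.00 = C$29,472.5686…
Balance at month 17: C$29,472.5686… × (1 + 0.0105)^2 = C$30,094.7419…
Penalty: 17 × 2% × C$52,049.00 = C$17,696.66
Final settlement = outstanding balance + penalty = C$30,094.7419… + C$17,696.66 = C$47,791.40

C$47,791.40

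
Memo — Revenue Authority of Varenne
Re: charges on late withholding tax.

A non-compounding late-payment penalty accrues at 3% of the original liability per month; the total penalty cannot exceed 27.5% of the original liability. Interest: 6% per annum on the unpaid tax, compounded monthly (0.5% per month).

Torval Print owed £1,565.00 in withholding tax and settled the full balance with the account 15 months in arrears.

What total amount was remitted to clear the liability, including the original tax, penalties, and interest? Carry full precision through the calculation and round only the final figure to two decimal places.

Penalty (uncapped): 15 × 3% × £1,565.00 = £704.25; cap = 27.5% × £1,565.00 = £430.38… → penalty = £430.38…
Interest: £1,565.00 × ((1 + 0.005)^15 − 1) = £1,565.00 × 0.0776827… = £121.5735…
Total = £1,565.00 + £430.3750 + £121.5735… = £2,116.95

£2,116.95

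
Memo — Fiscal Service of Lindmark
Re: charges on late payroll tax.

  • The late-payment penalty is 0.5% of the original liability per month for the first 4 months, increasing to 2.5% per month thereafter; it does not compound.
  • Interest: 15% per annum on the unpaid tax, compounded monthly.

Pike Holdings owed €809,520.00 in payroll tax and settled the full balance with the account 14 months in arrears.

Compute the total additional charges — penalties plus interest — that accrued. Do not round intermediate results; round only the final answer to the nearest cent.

€372,342.57

Penalty, months 1–4: 4 × 0.5% × €809,520.00 = €16,190.40
Penalty, months 5–14: 10 × 2.5% × €809,520.00 = €202,380.00
Interest (15%/yr ÷ 12 = 1.25%/month): €809,520.00 × ((1 + 0.0125)^14 − 1) = €153,772.1681…
Penalties + interest = €218,570.4000 + €153,772.1681… = €372,342.57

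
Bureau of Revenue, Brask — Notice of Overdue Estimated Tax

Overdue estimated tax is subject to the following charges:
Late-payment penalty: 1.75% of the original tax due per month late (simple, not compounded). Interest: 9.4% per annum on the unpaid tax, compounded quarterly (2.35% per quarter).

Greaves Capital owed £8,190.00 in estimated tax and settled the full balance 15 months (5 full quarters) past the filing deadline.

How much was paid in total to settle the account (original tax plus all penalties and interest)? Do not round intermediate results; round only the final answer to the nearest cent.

£11,348.50

Late-payment penalty: 15 × 1.75% × £8,190.00 = £2,149.88…
Interest: £8,190.00 × ((1 + 0.0235)^5 − 1) = £8,190.00 × 0.1231538… = £1,008.6297…
Total = £8,190.00 + £2,149.8750 + £1,008.6297… = £11,348.50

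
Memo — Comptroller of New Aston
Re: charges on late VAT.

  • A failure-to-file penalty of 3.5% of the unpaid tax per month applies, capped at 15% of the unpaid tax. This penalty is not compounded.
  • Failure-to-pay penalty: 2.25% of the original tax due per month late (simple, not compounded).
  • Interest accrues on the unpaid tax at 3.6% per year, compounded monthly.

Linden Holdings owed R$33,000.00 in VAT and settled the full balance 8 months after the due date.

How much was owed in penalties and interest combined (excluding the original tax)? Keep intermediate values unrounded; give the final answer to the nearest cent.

R$11,690.37

Failure-to-file: 8 × 3.5% × R$33,000.00 = R$9,240.00, capped at 15% × R$33,000.00 = R$4,950.00
Failure-to-pay penalty = 2.25% × R$33,000.00 × 8 mo = R$5,940.00
Interest (3.6%/yr ÷ 12 = 0.3%/month): R$33,000.00 × ((1 + 0.003)^8 − 1) = R$800.3661…
Penalties + interest = R$10,890.0000 + R$800.3661… = R$11,690.37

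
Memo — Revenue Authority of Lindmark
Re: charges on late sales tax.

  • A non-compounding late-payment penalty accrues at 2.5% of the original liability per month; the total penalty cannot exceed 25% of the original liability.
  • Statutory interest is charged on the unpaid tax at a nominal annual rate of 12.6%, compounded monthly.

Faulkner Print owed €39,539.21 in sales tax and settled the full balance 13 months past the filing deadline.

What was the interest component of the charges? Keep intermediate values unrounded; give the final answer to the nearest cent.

€5,750.56

Interest (12.6%/yr ÷ 12 = 1.05%/month): €39,539.21 × ((1 + 0.0105)^13 − 1) = €5,750.5605…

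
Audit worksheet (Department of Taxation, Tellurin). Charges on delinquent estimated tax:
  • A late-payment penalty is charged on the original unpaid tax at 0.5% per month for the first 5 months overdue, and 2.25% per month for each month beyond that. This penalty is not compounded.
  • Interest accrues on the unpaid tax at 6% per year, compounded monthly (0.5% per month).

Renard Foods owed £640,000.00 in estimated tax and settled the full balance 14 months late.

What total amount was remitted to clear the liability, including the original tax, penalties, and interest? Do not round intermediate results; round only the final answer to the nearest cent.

Penalty, months 1–5: 5 × 0.5% × £640,000.00 = £16,000.00
Penalty, months 6–14: 9 × 2.25% × £640,000.00 = £129,600.00
Interest: £640,000.00 × ((1 + 0.005)^14 − 1) = £640,000.00 × 0.0723211… = £46,285.5244…
Total = £640,000.00 + £145,600.0000 + £46,285.5244… = £831,885.52

£831,885.52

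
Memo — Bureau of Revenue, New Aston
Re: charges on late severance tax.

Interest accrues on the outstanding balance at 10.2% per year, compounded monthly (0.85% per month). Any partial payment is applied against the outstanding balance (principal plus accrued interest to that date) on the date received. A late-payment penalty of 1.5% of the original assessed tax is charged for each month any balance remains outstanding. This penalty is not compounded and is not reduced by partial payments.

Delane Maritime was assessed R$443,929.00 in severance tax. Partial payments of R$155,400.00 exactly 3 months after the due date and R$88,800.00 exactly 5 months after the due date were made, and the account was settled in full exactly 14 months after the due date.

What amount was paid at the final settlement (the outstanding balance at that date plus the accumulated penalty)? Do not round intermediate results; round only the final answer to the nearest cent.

Balance at month 3: R$443,929.0000 × (1 + 0.0085)^3 = R$455,345.6837…
After R$155,400.00 payment: R$455,345.6837… − R$155,400.00 = R$299,945.6837…
Balance at month 5: R$299,945.6837… × (1 + 0.0085)^2 = R$305,066.4314…
After R$88,800.00 payment: R$305,066.4314… − R$88,800.00 = R$216,266.4314…
Balance at month 14: R$216,266.4314… × (1 + 0.0085)^9 = R$233,384.6223…
Penalty: 14 × 1.5% × R$443,929.00 = R$93,225.09
Final settlement = outstanding balance + penalty = R$233,384.6223… + R$93,225.09 = R$326,609.71

R$326,609.71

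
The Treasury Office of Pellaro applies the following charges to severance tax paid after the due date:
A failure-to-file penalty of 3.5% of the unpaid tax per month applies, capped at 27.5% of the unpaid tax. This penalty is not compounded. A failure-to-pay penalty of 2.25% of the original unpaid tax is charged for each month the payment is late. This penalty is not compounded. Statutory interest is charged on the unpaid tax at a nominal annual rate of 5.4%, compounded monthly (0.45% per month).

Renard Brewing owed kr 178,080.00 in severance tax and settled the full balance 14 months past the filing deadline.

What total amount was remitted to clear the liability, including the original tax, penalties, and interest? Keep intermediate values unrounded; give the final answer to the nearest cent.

Failure-to-file: 14 × 3.5% × kr 178,080.00 = kr 87,259.20, capped at 27.5% × kr 178,080.00 = kr 48,972.00
Failure-to-pay penalty: 14 × 2.25% × kr 178,080.00 = kr 56,095.20
Interest: kr 178,080.00 × ((1 + 0.0045)^14 − 1) = kr 178,080.00 × 0.0648763… = kr 11,553.1775…
Total = kr 178,080.00 + kr 105,067.2000 + kr 11,553.1775… = kr 294,700.38

kr 294,700.38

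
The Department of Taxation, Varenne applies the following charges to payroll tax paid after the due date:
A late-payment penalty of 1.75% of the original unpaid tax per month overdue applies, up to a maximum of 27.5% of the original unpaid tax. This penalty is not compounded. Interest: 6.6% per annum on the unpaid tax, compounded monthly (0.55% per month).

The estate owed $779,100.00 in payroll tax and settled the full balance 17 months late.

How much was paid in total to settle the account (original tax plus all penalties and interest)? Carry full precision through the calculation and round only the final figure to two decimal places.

Penalty (uncapped): 17 × 1.75% × $779,100.00 = $231,782.25; cap = 27.5% × $779,100.00 = $214,252.50 → penalty = $214,252.50
Interest: $779,100.00 × ((1 + 0.0055)^17 − 1) = $779,100.00 × 0.0977293… = $76,140.9322…
Total = $779,100.00 + $214,252.5000 + $76,140.9322… = $1,069,493.43

$1,069,493.43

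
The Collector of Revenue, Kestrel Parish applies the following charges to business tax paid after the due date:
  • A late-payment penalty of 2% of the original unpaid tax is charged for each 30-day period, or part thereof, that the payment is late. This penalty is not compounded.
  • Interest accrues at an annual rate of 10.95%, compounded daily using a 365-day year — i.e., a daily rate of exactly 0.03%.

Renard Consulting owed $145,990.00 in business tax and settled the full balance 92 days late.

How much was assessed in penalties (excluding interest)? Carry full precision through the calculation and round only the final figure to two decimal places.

$11,679.20

Penalty periods: ⌈92/30⌉ = 4; penalty = 4 × 2% × $145,990.00 = $11,679.20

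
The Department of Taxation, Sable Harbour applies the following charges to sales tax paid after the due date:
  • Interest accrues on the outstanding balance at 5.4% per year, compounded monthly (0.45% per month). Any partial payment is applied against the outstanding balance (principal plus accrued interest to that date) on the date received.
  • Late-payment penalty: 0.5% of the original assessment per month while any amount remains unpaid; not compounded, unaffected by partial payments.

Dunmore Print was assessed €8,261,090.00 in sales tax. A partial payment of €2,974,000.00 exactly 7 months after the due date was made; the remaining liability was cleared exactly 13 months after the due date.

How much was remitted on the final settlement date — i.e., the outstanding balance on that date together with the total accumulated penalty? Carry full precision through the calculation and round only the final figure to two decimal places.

Balance at month 7: €8,261,090.0000 × (1 + 0.0045)^7 = €8,524,853.8301…
After €2,974,000.00 payment: €8,524,853.8301… − €2,974,000.00 = €5,550,853.8301…
Balance at month 13: €5,550,853.8301… × (1 + 0.0045)^6 = €5,702,423.1060…
Penalty: 13 × 0.5% × €8,261,090.00 = €536,970.85
Final settlement = outstanding balance + penalty = €5,702,423.1060… + €536,970.85 = €6,239,393.96

€6,239,393.96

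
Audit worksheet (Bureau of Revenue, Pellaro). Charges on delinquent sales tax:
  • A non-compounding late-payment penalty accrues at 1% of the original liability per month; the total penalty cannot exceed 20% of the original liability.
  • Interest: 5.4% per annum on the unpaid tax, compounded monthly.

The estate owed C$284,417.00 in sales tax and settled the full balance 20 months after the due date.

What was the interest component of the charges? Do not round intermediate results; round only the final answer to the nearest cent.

Interest (5.4%/yr ÷ 12 = 0.45%/month): C$284,417.00 × ((1 + 0.0045)^20 − 1) = C$26,721.9437…

C$26,721.94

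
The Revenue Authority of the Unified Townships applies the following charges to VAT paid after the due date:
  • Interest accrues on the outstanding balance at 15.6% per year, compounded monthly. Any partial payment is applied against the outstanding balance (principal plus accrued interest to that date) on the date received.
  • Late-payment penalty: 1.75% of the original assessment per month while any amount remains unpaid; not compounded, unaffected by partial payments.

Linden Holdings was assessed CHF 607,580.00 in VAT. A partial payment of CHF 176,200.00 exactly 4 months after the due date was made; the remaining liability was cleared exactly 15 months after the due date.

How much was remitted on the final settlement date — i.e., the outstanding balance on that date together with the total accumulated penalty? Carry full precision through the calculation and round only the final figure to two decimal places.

CHF 693,861.15

Monthly rate = 15.6% ÷ 12 = 1.3%
Balance at month 4: CHF 607,580.0000 × (1 + 0.013)^4 = CHF 639,795.6029…
After CHF 176,200.00 payment: CHF 639,795.6029… − CHF 176,200.00 = CHF 463,595.6029…
Balance at month 15: CHF 463,595.6029… × (1 + 0.013)^11 = CHF 534,371.4010…
Penalty: 15 × 1.75% × CHF 607,580.00 = CHF 159,489.75
Final settlement = outstanding balance + penalty = CHF 534,371.4010… + CHF 159,489.75 = CHF 693,861.15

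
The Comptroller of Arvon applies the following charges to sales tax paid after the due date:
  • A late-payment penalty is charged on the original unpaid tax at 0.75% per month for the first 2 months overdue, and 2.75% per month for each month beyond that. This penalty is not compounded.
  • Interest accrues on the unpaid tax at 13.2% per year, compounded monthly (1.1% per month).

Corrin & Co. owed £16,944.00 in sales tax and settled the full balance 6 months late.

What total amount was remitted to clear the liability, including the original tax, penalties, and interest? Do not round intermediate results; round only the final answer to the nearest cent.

£20,211.51

Penalty, months 1–2: 2 × 0.75% × £16,944.00 = £254.16
Penalty, months 3–6: 4 × 2.75% × £16,944.00 = £1,863.84
Interest: £16,944.00 × ((1 + 0.011)^6 − 1) = £16,944.00 × 0.0678418… = £1,149.5121…
Total = £16,944.00 + £2,118.0000 + £1,149.5121… = £20,211.51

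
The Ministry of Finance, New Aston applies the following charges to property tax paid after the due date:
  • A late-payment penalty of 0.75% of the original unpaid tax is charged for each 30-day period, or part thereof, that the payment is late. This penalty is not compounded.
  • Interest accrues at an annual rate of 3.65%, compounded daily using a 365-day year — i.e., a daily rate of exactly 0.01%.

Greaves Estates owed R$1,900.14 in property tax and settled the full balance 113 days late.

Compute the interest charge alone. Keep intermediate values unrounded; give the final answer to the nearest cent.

Interest: R$1,900.14 × ((1 + 0.0001)^113 − 1) = R$1,900.14 × 0.01136351… = R$21.5923…

R$21.59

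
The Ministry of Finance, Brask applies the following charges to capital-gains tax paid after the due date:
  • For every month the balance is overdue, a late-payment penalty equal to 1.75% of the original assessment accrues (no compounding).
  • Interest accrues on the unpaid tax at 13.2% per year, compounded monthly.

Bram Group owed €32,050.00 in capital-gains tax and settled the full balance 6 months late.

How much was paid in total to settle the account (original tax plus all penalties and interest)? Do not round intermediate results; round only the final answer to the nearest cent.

Late-payment penalty = 1.75% × €32,050.00 × 6 mo = €3,365.25
Interest (13.2%/yr ÷ 12 = 1.1%/month): €32,050.00 × ((1 + 0.011)^6 − 1) = €2,174.3310…
Total = €32,050.00 + €3,365.2500 + €2,174.3310… = €37,589.58

€37,589.58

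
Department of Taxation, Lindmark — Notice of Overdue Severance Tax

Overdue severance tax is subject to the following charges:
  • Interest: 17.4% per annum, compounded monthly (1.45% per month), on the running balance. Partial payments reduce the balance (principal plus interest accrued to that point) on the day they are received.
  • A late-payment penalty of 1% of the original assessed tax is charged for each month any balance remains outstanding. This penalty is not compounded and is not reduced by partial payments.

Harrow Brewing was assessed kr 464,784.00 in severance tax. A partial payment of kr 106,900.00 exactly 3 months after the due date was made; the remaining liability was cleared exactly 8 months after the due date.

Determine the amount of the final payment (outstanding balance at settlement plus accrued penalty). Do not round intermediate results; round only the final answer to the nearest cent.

Balance at month 3: kr 464,784.0000 × (1 + 0.0145)^3 = kr 485,296.6835…
After kr 106,900.00 payment: kr 485,296.6835… − kr 106,900.00 = kr 378,396.6835…
Balance at month 8: kr 378,396.6835… × (1 + 0.0145)^5 = kr 406,637.6418…
Penalty: 8 × 1% × kr 464,784.00 = kr 37,182.72
Final settlement = outstanding balance + penalty = kr 406,637.6418… + kr 37,182.72 = kr 443,820.36

kr 443,820.36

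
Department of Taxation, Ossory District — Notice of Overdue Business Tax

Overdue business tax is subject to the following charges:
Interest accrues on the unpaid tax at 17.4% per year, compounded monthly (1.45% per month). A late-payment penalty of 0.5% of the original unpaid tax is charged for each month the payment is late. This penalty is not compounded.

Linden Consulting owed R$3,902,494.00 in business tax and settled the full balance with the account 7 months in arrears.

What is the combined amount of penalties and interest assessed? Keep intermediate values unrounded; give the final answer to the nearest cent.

R$550,343.41

Late-payment penalty: 7 × 0.5% × R$3,902,494.00 = R$136,587.29
Interest: R$3,902,494.00 × ((1 + 0.0145)^7 − 1) = R$3,902,494.00 × 0.1060235… = R$413,756.1217…
Penalties + interest = R$136,587.2900 + R$413,756.1217… = R$550,343.41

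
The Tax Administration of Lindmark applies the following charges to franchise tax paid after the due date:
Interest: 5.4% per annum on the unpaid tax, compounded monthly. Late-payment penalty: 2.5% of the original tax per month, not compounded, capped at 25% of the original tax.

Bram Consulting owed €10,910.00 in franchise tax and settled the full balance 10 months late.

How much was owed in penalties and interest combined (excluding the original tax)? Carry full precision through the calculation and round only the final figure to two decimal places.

€3,228.51

Penalty (uncapped): 10 × 2.5% × €10,910.00 = €2,727.50; cap = 25% × €10,910.00 = €2,727.50 → penalty = €2,727.50
Interest (5.4%/yr ÷ 12 = 0.45%/month): €10,910.00 × ((1 + 0.0045)^10 − 1) = €501.0120…
Penalties + interest = €2,727.5000 + €501.0120… = €3,228.51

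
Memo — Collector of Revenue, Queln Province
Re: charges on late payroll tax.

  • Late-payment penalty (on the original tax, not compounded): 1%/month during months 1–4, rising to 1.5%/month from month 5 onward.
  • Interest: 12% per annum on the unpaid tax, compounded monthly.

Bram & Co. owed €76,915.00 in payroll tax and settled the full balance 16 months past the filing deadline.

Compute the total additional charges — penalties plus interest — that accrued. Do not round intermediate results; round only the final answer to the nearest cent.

€30,195.19

Penalty, months 1–4: 4 × 1% × €76,915.00 = €3,076.60
Penalty, months 5–16: 12 × 1.5% × €76,915.00 = €13,844.70
Interest (12%/yr ÷ 12 = 1%/month): €76,915.00 × ((1 + 0.01)^16 − 1) = €13,273.8865…
Penalties + interest = €16,921.3000 + €13,273.8865… = €30,195.19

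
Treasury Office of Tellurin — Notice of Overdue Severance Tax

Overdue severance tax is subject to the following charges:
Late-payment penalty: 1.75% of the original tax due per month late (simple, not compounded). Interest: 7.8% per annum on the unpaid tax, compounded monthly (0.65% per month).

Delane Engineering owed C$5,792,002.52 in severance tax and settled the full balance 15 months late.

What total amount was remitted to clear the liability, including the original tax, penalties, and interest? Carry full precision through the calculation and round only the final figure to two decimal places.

Late-payment penalty: 15 × 1.75% × C$5,792,002.52 = C$1,520,400.66…
Interest: C$5,792,002.52 × ((1 + 0.0065)^15 − 1) = C$5,792,002.52 × 0.1020637… = C$591,153.0698…
Total = C$5,792,002.52 + C$1,520,400.6615 + C$591,153.0698… = C$7,903,556.25

C$7,903,556.25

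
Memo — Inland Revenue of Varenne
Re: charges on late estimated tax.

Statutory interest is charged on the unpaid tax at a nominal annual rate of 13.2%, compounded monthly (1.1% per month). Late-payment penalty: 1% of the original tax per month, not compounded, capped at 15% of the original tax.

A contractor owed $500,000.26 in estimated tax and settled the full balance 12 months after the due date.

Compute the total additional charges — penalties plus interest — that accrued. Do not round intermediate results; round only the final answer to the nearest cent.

Penalty: 12 × 1% × $500,000.26 = $60,000.03… (below the 15% cap of $75,000.04…)
Interest: $500,000.26 × ((1 + 0.011)^12 − 1) = $500,000.26 × 0.1402862… = $70,143.1347…
Penalties + interest = $60,000.0312 + $70,143.1347… = $130,143.17

$130,143.17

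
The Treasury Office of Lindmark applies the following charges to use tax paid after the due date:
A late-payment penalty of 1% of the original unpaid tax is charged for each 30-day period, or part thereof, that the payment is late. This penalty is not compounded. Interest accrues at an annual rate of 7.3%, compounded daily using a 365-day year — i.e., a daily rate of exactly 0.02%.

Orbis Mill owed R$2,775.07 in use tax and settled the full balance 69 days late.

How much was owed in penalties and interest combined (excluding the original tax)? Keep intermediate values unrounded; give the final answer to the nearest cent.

Penalty periods: ⌈69/30⌉ = 3; penalty = 3 × 1% × R$2,775.07 = R$83.25…
Interest: R$2,775.07 × ((1 + 0.0002)^69 − 1) = R$2,775.07 × 0.01389426… = R$38.5575…
Penalties + interest = R$83.2521 + R$38.5575… = R$121.81

R$121.81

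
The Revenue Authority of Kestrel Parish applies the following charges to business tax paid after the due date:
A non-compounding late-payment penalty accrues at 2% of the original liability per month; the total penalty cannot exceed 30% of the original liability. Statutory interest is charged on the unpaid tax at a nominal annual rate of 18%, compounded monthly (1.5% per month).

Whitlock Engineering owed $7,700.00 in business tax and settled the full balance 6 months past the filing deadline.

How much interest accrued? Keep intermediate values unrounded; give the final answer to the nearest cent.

$719.51

Interest: $7,700.00 × ((1 + 0.015)^6 − 1) = $7,700.00 × 0.0934433… = $719.5131…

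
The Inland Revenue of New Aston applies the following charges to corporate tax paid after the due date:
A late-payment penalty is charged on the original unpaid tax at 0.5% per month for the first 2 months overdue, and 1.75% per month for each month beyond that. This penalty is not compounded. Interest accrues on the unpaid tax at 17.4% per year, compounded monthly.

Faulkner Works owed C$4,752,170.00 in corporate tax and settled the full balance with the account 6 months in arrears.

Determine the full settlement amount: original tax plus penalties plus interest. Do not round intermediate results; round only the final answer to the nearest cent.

Penalty, months 1–2: 2 × 0.5% × C$4,752,170.00 = C$47,521.70
Penalty, months 3–6: 4 × 1.75% × C$4,752,170.00 = C$332,651.90
Interest (17.4%/yr ÷ 12 = 1.45%/month): C$4,752,170.00 × ((1 + 0.0145)^6 − 1) = C$428,718.8672…
Total = C$4,752,170.00 + C$380,173.6000 + C$428,718.8672… = C$5,561,062.47

C$5,561,062.47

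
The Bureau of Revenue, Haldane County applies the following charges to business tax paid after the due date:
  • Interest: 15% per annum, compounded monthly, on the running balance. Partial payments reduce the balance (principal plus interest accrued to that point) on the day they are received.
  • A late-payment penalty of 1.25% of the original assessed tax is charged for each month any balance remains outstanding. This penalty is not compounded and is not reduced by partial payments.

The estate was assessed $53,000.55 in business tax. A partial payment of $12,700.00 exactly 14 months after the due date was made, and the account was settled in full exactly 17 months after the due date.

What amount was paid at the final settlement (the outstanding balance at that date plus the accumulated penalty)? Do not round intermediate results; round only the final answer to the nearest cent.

Monthly rate = 15% ÷ 12 = 1.25%
Balance at month 14: $53,000.5500 × (1 + 0.0125)^14 = $63,068.2561…
After $12,700.00 payment: $63,068.2561… − $12,700.00 = $50,368.2561…
Balance at month 17: $50,368.2561… × (1 + 0.0125)^3 = $52,280.7742…
Penalty: 17 × 1.25% × $53,000.55 = $11,262.62…
Final settlement = outstanding balance + penalty = $52,280.7742… + $11,262.62… = $63,543.39

$63,543.39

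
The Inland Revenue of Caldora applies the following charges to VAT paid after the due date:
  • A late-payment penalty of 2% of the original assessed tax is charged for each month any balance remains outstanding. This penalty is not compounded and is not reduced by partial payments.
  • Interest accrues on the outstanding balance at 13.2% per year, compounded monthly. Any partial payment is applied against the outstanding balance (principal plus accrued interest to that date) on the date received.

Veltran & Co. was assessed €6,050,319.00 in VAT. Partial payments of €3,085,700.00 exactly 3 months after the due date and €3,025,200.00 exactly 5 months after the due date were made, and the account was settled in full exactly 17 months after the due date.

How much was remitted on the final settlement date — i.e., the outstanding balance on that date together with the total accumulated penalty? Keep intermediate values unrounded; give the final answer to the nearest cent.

€2,298,084.73

Monthly rate = 13.2% ÷ 12 = 1.1%
Balance at month 3: €6,050,319.0000 × (1 + 0.011)^3 = €6,252,183.8458…
After €3,085,700.00 payment: €6,252,183.8458… − €3,085,700.00 = €3,166,483.8458…
Balance at month 5: €3,166,483.8458… × (1 + 0.011)^2 = €3,236,529.6349…
After €3,025,200.00 payment: €3,236,529.6349… − €3,025,200.00 = €211,329.6349…
Balance at month 17: €211,329.6349… × (1 + 0.011)^12 = €240,976.2656…
Penalty: 17 × 2% × €6,050,319.00 = €2,057,108.46
Final settlement = outstanding balance + penalty = €240,976.2656… + €2,057,108.46 = €2,298,084.73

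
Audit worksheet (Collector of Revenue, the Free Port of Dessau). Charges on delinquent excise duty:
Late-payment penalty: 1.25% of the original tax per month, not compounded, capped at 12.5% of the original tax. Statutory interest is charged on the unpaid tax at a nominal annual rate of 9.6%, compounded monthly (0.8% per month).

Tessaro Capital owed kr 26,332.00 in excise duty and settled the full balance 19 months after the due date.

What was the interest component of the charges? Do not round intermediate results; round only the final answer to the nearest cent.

Interest: kr 26,332.00 × ((1 + 0.008)^19 − 1) = kr 26,332.00 × 0.1634564… = kr 4,304.1337…

kr 4,304.13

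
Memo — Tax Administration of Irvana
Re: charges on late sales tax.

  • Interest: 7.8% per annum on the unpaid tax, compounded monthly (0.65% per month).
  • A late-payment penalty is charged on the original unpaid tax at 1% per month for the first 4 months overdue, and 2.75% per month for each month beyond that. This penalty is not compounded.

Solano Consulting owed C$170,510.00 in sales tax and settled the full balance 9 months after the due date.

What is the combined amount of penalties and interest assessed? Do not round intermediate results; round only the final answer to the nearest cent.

Penalty, months 1–4: 4 × 1% × C$170,510.00 = C$6,820.40
Penalty, months 5–9: 5 × 2.75% × C$170,510.00 = C$23,445.13…
Interest: C$170,510.00 × ((1 + 0.0065)^9 − 1) = C$170,510.00 × 0.0600443… = C$10,238.1527…
Penalties + interest = C$30,265.5250 + C$10,238.1527… = C$40,503.68

C$40,503.68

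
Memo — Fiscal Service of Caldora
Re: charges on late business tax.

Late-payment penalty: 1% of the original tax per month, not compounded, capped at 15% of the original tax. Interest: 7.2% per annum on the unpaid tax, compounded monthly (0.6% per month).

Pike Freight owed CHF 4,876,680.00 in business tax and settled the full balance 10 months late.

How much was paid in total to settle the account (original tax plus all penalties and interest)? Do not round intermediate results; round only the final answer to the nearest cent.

CHF 5,664,976.76

Penalty: 10 × 1% × CHF 4,876,680.00 = CHF 487,668.00 (below the 15% cap of CHF 731,502.00)
Interest: CHF 4,876,680.00 × ((1 + 0.006)^10 − 1) = CHF 4,876,680.00 × 0.0616462… = CHF 300,628.7620…
Total = CHF 4,876,680.00 + CHF 487,668.0000 + CHF 300,628.7620… = CHF 5,664,976.76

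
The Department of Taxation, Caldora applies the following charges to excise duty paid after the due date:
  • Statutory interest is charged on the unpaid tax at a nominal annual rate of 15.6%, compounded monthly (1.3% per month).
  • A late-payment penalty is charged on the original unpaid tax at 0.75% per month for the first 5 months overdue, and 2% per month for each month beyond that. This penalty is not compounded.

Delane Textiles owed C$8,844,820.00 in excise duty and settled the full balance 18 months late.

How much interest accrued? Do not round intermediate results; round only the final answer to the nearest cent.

Interest: C$8,844,820.00 × ((1 + 0.013)^18 − 1) = C$8,844,820.00 × 0.2617404… = C$2,315,046.9152…

C$2,315,046.92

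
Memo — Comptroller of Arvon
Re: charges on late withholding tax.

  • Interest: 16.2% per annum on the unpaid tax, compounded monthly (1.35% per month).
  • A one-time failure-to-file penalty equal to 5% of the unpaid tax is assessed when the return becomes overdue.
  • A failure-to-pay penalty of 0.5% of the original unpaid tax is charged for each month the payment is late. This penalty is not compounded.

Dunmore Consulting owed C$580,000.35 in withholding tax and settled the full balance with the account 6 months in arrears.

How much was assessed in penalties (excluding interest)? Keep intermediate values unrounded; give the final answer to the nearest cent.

Failure-to-file penalty: 5% × C$580,000.35 = C$29,000.02…
Failure-to-pay penalty: 6 × 0.5% × C$580,000.35 = C$17,400.01…
Total penalty = C$29,000.02… + C$17,400.01… = C$46,400.03

C$46,400.03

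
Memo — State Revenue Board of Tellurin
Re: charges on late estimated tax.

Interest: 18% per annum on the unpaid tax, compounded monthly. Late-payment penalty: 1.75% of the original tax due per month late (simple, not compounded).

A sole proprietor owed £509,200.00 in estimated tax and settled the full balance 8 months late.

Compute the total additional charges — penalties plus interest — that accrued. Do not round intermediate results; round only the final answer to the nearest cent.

Late-payment penalty: 8 × 1.75% × £509,200.00 = £71,288.00
Interest (18%/yr ÷ 12 = 1.5%/month): £509,200.00 × ((1 + 0.015)^8 − 1) = £64,410.0251…
Penalties + interest = £71,288.0000 + £64,410.0251… = £135,698.03

£135,698.03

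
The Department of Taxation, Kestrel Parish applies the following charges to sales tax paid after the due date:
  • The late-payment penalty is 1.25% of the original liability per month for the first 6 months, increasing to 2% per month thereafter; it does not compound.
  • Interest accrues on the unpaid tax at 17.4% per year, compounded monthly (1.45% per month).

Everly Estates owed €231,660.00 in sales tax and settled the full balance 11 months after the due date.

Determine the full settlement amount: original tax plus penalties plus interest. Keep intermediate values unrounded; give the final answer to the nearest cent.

Penalty, months 1–6: 6 × 1.25% × €231,660.00 = €17,374.50
Penalty, months 7–11: 5 × 2% × €231,660.00 = €23,166.00
Interest: €231,660.00 × ((1 + 0.0145)^11 − 1) = €231,660.00 × 0.1715817… = €39,748.6076…
Total = €231,660.00 + €40,540.5000 + €39,748.6076… = €311,949.11

€311,949.11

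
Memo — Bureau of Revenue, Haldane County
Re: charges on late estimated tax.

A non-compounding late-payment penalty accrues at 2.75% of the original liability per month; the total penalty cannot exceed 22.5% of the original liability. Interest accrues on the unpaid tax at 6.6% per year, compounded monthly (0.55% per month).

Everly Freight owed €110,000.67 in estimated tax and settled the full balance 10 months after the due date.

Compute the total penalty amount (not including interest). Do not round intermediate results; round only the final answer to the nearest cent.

€24,750.15

Penalty (uncapped): 10 × 2.75% × €110,000.67 = €30,250.18…; cap = 22.5% × €110,000.67 = €24,750.15… → penalty = €24,750.15…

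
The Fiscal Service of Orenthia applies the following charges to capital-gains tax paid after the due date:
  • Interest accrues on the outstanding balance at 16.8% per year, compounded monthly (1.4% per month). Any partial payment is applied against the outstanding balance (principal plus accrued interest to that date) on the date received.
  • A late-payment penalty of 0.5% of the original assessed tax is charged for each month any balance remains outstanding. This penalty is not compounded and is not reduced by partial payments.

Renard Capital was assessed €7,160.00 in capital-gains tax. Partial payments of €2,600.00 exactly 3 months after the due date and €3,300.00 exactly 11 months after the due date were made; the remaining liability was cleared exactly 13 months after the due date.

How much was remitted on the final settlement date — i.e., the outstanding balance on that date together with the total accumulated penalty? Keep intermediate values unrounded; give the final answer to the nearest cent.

€2,662.95

Balance at month 3: €7,160.0000 × (1 + 0.014)^3 = €7,464.9497…
After €2,600.00 payment: €7,464.9497… − €2,600.00 = €4,864.9497…
Balance at month 11: €4,864.9497… × (1 + 0.014)^8 = €5,437.2837…
After €3,300.00 payment: €5,437.2837… − €3,300.00 = €2,137.2837…
Balance at month 13: €2,137.2837… × (1 + 0.014)^2 = €2,197.5466…
Penalty: 13 × 0.5% × €7,160.00 = €465.40
Final settlement = outstanding balance + penalty = €2,197.5466… + €465.40 = €2,662.95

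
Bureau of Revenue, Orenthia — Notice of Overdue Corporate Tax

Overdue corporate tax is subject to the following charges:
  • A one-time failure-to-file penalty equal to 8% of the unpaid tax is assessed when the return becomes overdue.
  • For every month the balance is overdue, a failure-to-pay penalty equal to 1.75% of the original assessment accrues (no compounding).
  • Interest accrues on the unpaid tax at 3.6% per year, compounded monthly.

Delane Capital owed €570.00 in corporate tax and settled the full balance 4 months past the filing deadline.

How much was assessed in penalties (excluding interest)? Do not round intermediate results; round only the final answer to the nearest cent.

€85.50

Failure-to-file penalty: 8% × €570.00 = €45.60
Failure-to-pay penalty: 4 × 1.75% × €570.00 = €39.90
Total penalty = €45.60 + €39.90 = €85.50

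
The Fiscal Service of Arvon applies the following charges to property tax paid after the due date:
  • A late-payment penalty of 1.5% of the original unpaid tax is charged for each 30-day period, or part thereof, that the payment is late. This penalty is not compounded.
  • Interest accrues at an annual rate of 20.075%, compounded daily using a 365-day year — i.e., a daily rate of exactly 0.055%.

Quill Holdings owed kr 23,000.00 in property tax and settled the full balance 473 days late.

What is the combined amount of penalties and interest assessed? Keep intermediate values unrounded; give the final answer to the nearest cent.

kr 12,351.73

Penalty periods: ⌈473/30⌉ = 16; penalty = 16 × 1.5% × kr 23,000.00 = kr 5,520.00
Interest: kr 23,000.00 × ((1 + 0.00055)^473 − 1) = kr 23,000.00 × 0.29703188… = kr 6,831.7332…
Penalties + interest = kr 5,520.0000 + kr 6,831.7332… = kr 12,351.73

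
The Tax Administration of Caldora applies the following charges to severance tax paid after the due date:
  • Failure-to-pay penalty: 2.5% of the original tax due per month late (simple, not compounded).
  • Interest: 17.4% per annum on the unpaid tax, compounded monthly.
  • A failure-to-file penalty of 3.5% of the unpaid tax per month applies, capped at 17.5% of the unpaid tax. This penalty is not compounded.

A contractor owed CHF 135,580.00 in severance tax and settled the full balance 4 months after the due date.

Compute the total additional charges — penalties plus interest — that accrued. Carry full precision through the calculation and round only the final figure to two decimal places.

Failure-to-file: 4 × 3.5% × CHF 135,580.00 = CHF 18,981.20 (under the 17.5% cap)
Failure-to-pay penalty: 4 × 2.5% × CHF 135,580.00 = CHF 13,558.00
Interest (17.4%/yr ÷ 12 = 1.45%/month): CHF 135,580.00 × ((1 + 0.0145)^4 − 1) = CHF 8,036.3335…
Penalties + interest = CHF 32,539.2000 + CHF 8,036.3335… = CHF 40,575.53

CHF 40,575.53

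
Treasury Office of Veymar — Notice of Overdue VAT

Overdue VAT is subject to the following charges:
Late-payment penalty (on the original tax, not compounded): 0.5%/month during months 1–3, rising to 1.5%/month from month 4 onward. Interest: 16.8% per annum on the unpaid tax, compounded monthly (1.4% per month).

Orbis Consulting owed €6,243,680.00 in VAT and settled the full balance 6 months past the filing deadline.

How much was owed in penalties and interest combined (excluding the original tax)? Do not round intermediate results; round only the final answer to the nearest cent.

€917,792.61

Penalty, months 1–3: 3 × 0.5% × €6,243,680.00 = €93,655.20
Penalty, months 4–6: 3 × 1.5% × €6,243,680.00 = €280,965.60
Interest: €6,243,680.00 × ((1 + 0.014)^6 − 1) = €6,243,680.00 × 0.0869955… = €543,171.8104…
Penalties + interest = €374,620.8000 + €543,171.8104… = €917,792.61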